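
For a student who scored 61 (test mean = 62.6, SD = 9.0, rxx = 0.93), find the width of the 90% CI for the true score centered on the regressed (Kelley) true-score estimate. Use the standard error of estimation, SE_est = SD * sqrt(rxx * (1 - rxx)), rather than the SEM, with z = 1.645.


True score estimate = 0.93*61 + 0.07*62.6 = 61.112
SE_est = SD * sqrt(rxx * (1 - rxx)) = 9.0 * sqrt(0.93 * 0.07) = 9.0 * sqrt(0.0651) = 2.296323
CI = T_est +/- z * SE_est, so width = 2 * z * SE_est = 2 * 1.645 * 2.296323
Width = 7.5549

7.5549


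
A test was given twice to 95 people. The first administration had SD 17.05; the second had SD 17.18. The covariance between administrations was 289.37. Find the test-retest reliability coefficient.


r = cov(X,Y) / (SD_X * SD_Y)
r = 289.37 / (17.05 * 17.18)
r = 289.37 / 292.919
r = 0.9879

0.9879


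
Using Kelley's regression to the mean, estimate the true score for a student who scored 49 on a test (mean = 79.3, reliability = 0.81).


T_est = rxx * X + (1 - rxx) * mean
T_est = 0.81 * 49 + 0.19 * 79.3
T_est = 39.69 + 15.067
T_est = 54.757

54.757


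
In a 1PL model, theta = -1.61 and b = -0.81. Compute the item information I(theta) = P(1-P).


P = 1/(1+exp(-(-1.61--0.81))) = 0.31
I = P*(1-P) = 0.31 * 0.69
I = 0.2139

0.2139


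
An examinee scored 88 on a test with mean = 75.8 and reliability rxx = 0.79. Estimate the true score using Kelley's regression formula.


T_est = rxx * X + (1 - rxx) * mean
T_est = 0.79 * 88 + 0.21 * 75.8
T_est = 69.52 + 15.918
T_est = 85.438

85.438


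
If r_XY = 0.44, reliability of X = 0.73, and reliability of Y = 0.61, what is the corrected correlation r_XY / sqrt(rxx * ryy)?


r_corrected = rxy / sqrt(rxx * ryy)
= 0.44 / sqrt(0.73 * 0.61)
= 0.44 / sqrt(0.4453)
= 0.44 / 0.667308
r_corrected = 0.6594

0.6594


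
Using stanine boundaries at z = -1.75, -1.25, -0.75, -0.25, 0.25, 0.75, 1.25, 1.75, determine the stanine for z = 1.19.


Stanine boundaries: [-1.75, -1.25, -0.75, -0.25, 0.25, 0.75, 1.25, 1.75]
z = 1.19
Check each boundary:
  z >= -1.75 -> could be stanine 2
  z >= -1.25 -> could be stanine 3
  z >= -0.75 -> could be stanine 4
  z >= -0.25 -> could be stanine 5
  z >= 0.25 -> could be stanine 6
  z >= 0.75 -> could be stanine 7
  z < 1.25
  z < 1.75
Highest qualifying boundary gives stanine = 7

7


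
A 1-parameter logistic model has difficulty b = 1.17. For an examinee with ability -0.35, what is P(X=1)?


theta - b = -0.35 - 1.17 = -1.52
exp(-(theta - b)) = exp(1.52) = 4.5722
P = 1 / (1 + 4.5722)
P = 0.1795

0.1795


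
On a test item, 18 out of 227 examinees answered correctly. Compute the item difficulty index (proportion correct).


Item difficulty p = number correct / total examinees
p = 18 / 227
p = 0.0793

0.0793


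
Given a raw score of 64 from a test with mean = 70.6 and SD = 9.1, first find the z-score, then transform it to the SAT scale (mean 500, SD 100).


z = (X - mean) / SD = (64 - 70.6) / 9.1
z = -6.6 / 9.1
z = -0.7253
SAT-scale = SAT = 500 + 100z
Carry z at full precision (z = -6.6 / 9.1) into the conversion:
SAT-scale = 500 + 100 * (-6.6 / 9.1) = 500 + -660 / 9.1
SAT-scale = 500 + -72.5275
SAT-scale = 427.4725

427.4725


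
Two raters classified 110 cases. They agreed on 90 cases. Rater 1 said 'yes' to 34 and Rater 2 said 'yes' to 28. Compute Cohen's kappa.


P_o = 90/110 = 0.818182
P_e = (34*28 + 76*82) / 12100 = 0.593719
kappa = (P_o - P_e) / (1 - P_e)
kappa = (0.818182 - 0.593719) / (1 - 0.593719)
kappa = 0.5525

0.5525


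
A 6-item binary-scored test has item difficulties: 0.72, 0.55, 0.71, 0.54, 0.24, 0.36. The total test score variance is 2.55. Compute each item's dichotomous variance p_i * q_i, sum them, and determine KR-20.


For each item, compute p_i * q_i:
  Item 1: 0.72 * 0.28 = 0.2016
  Item 2: 0.55 * 0.45 = 0.2475
  Item 3: 0.71 * 0.29 = 0.2059
  Item 4: 0.54 * 0.46 = 0.2484
  Item 5: 0.24 * 0.76 = 0.1824
  Item 6: 0.36 * 0.64 = 0.2304
Sum(p_i * q_i) = 0.2016 + 0.2475 + 0.2059 + 0.2484 + 0.1824 + 0.2304 = 1.3162
KR-20 = (k/(k-1)) * (1 - Sum(p_i*q_i) / Var_total)
= (6/5) * (1 - 1.3162/2.55)
= 1.2 * 0.4838
KR-20 = 0.5806

0.5806


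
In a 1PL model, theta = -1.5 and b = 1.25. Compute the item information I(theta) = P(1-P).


P = 1/(1+exp(-(-1.5-1.25))) = 0.0601
I = P*(1-P) = 0.0601 * 0.9399
I = 0.0565

0.0565


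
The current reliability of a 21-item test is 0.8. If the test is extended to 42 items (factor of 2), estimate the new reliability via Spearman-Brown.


r_new = (n * rxx) / (1 + (n-1) * rxx)
r_new = (2 * 0.8) / (1 + 1 * 0.8)
r_new = 1.6 / 1.8
r_new = 0.8889

0.8889


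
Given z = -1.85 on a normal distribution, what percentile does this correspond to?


CDF(z) = 0.5 * (1 + erf(z/sqrt(2)))
erf(-1.3081) = -0.9357
CDF = 0.0322
Percentile rank = 0.0322 * 100 = 3.22

3.22


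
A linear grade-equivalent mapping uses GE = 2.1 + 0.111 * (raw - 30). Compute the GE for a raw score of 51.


raw - median = 51 - 30 = 21
slope * diff = 0.111 * 21 = 2.331
GE = 2.1 + 2.331
GE = 4.431

4.431


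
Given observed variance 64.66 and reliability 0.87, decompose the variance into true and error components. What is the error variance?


var_true = rxx * var_obs = 0.87 * 64.66 = 56.2542
var_error = var_obs - var_true
var_error = 64.66 - 56.2542
var_error = 8.4058

8.4058


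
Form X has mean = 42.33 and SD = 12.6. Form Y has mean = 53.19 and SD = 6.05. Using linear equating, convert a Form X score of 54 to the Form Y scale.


slope = SD_Y / SD_X = 6.05 / 12.6 ~ 0.4802
intercept = mean_Y - slope * mean_X = 53.19 - (6.05 / 12.6) * 42.33 ~ 32.8649
Y = slope * X + intercept. To avoid rounding drift from the rounded slope/intercept, evaluate the equivalent form Y = mean_Y + SD_Y * (X - mean_X) / SD_X at full precision:
Y = 53.19 + 6.05 * (54 - 42.33) / 12.6
Y = 53.19 + 6.05 * 11.67 / 12.6
Y = 53.19 + 70.6035 / 12.6
Y = 53.19 + 5.6035
Y = 58.7935

58.7935


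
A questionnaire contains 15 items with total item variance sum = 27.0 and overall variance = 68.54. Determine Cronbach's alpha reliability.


alpha = (k/(k-1)) * (1 - sum(si^2)/s_total^2)
= (15/14) * (1 - 27.0/68.54)
alpha = 0.6494

0.6494


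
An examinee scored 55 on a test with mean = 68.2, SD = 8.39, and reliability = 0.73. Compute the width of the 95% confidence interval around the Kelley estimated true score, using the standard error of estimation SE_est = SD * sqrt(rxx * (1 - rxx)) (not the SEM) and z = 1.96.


True score estimate = 0.73*55 + 0.27*68.2 = 58.564
SE_est = SD * sqrt(rxx * (1 - rxx)) = 8.39 * sqrt(0.73 * 0.27) = 8.39 * sqrt(0.1971) = 3.72482
CI = T_est +/- z * SE_est, so width = 2 * z * SE_est = 2 * 1.96 * 3.72482
Width = 14.6013

14.6013


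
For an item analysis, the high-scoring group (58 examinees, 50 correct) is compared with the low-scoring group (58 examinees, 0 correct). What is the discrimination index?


p_upper = 50/58 = 0.8621
p_lower = 0/58 = 0.0
D = 0.8621 - 0.0 = 0.8621

0.8621


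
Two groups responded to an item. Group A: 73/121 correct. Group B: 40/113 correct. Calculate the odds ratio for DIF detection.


Odds_A = 73/48 = 1.5208
Odds_B = 40/73 = 0.5479
OR = Odds_A / Odds_B = 1.5208 / 0.5479
Exactly, OR = (73 * 73) / (48 * 40) = 5329 / 1920
OR = 2.7755

2.7755


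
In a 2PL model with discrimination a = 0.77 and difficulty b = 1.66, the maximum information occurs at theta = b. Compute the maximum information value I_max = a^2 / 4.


For 2PL, max info at theta = b = 1.66
I_max = a^2 / 4 = 0.77^2 / 4
= 0.5929 / 4
I_max = 0.1482

0.1482


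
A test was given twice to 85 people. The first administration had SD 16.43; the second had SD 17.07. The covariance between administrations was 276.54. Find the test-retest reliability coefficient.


r = cov(X,Y) / (SD_X * SD_Y)
r = 276.54 / (16.43 * 17.07)
r = 276.54 / 280.4601
r = 0.986

0.986


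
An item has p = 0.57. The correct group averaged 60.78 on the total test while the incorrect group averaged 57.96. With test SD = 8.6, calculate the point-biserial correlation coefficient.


q = 1 - p = 0.43
rpb = ((M1 - M0) / SD) * sqrt(p * q)
rpb = ((60.78 - 57.96) / 8.6) * sqrt(0.57 * 0.43)
rpb = 0.1623

0.1623


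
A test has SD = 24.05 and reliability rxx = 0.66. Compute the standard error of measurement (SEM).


SEM = SD * sqrt(1 - rxx)
SEM = 24.05 * sqrt(1 - 0.66)
SEM = 24.05 * sqrt(0.34) = 24.05 * 0.583095
SEM = 14.0234

14.0234


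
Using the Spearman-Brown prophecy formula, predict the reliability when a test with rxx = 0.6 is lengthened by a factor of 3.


r_new = (n * rxx) / (1 + (n-1) * rxx)
r_new = (3 * 0.6) / (1 + 2 * 0.6)
r_new = 1.8 / 2.2
r_new = 0.8182

0.8182


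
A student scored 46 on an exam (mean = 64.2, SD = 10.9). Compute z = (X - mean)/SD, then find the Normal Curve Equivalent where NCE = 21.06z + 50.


z = (X - mean) / SD = (46 - 64.2) / 10.9
z = -18.2 / 10.9
z = -1.6697
NCE = NCE = 21.06z + 50
Carry z at full precision (z = -18.2 / 10.9) into the conversion:
NCE = 21.06 * (-18.2 / 10.9) + 50 = -383.292 / 10.9 + 50
NCE = -35.1644 + 50
NCE = 14.8356

14.8356


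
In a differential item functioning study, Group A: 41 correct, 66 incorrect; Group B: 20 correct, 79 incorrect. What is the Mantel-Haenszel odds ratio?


Odds_A = 41/66 = 0.6212
Odds_B = 20/79 = 0.2532
OR = Odds_A / Odds_B = 0.6212 / 0.2532
Exactly, OR = (41 * 79) / (66 * 20) = 3239 / 1320
OR = 2.4538

2.4538


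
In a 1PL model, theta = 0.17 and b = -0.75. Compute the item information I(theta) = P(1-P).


P = 1/(1+exp(-(0.17--0.75))) = 0.715
I = P*(1-P) = 0.715 * 0.285
I = 0.2038

0.2038


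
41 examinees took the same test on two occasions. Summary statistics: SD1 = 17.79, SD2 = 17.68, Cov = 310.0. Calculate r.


r = cov(X,Y) / (SD_X * SD_Y)
r = 310.0 / (17.79 * 17.68)
r = 310.0 / 314.5272
r = 0.9856

0.9856


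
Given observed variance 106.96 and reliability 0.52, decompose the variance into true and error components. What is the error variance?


var_true = rxx * var_obs = 0.52 * 106.96 = 55.6192
var_error = var_obs - var_true
var_error = 106.96 - 55.6192
var_error = 51.3408

51.3408


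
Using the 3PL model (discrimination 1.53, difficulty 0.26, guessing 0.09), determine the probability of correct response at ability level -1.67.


logit = 1.53*(-1.67 - 0.26) = -2.9529
P* = 1/(1 + exp(--2.9529)) = 0.0496
P = 0.09 + (1 - 0.09) * 0.0496
P = 0.1351

0.1351


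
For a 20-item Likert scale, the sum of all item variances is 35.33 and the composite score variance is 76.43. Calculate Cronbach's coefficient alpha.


alpha = (k/(k-1)) * (1 - sum(si^2)/s_total^2)
= (20/19) * (1 - 35.33/76.43)
alpha = 0.566

0.566


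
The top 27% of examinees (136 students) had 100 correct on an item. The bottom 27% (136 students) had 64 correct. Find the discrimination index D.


p_upper = 100/136 = 0.7353
p_lower = 64/136 = 0.4706
D = 0.7353 - 0.4706 = 0.2647

0.2647


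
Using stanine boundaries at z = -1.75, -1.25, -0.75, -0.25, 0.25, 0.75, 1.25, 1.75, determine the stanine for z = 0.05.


Stanine boundaries: [-1.75, -1.25, -0.75, -0.25, 0.25, 0.75, 1.25, 1.75]
z = 0.05
Check each boundary:
  z >= -1.75 -> could be stanine 2
  z >= -1.25 -> could be stanine 3
  z >= -0.75 -> could be stanine 4
  z >= -0.25 -> could be stanine 5
  z < 0.25
  z < 0.75
  z < 1.25
  z < 1.75
Highest qualifying boundary gives stanine = 5

5


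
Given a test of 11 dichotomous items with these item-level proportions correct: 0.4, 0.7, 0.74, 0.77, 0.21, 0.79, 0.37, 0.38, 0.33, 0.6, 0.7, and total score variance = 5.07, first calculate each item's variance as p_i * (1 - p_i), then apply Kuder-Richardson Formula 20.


For each item, compute p_i * q_i:
  Item 1: 0.4 * 0.6 = 0.24
  Item 2: 0.7 * 0.3 = 0.21
  Item 3: 0.74 * 0.26 = 0.1924
  Item 4: 0.77 * 0.23 = 0.1771
  Item 5: 0.21 * 0.79 = 0.1659
  Item 6: 0.79 * 0.21 = 0.1659
  Item 7: 0.37 * 0.63 = 0.2331
  Item 8: 0.38 * 0.62 = 0.2356
  Item 9: 0.33 * 0.67 = 0.2211
  Item 10: 0.6 * 0.4 = 0.24
  Item 11: 0.7 * 0.3 = 0.21
Sum(p_i * q_i) = 0.24 + 0.21 + 0.1924 + 0.1771 + 0.1659 + 0.1659 + 0.2331 + 0.2356 + 0.2211 + 0.24 + 0.21 = 2.2911
KR-20 = (k/(k-1)) * (1 - Sum(p_i*q_i) / Var_total)
= (11/10) * (1 - 2.2911/5.07)
= 1.1 * 0.5481
KR-20 = 0.6029

0.6029


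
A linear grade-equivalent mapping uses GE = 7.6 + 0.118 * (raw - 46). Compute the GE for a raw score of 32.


raw - median = 32 - 46 = -14
slope * diff = 0.118 * -14 = -1.652
GE = 7.6 + -1.652
GE = 5.948

5.948


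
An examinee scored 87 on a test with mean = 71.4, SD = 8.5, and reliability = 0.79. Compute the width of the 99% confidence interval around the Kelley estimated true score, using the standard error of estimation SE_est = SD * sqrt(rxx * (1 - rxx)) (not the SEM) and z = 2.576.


True score estimate = 0.79*87 + 0.21*71.4 = 83.724
SE_est = SD * sqrt(rxx * (1 - rxx)) = 8.5 * sqrt(0.79 * 0.21) = 8.5 * sqrt(0.1659) = 3.46212
CI = T_est +/- z * SE_est, so width = 2 * z * SE_est = 2 * 2.576 * 3.46212
Width = 17.8368

17.8368


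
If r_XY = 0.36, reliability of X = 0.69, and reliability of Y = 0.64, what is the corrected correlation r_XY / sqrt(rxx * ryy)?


r_corrected = rxy / sqrt(rxx * ryy)
= 0.36 / sqrt(0.69 * 0.64)
= 0.36 / sqrt(0.4416)
= 0.36 / 0.66453
r_corrected = 0.5417

0.5417


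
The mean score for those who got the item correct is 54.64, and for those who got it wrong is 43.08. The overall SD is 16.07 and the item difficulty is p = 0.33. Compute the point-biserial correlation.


q = 1 - p = 0.67
rpb = ((M1 - M0) / SD) * sqrt(p * q)
rpb = ((54.64 - 43.08) / 16.07) * sqrt(0.33 * 0.67)
rpb = 0.3382

0.3382


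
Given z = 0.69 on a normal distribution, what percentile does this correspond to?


CDF(z) = 0.5 * (1 + erf(z/sqrt(2)))
erf(0.4879) = 0.5098
CDF = 0.7549
Percentile rank = 0.7549 * 100 = 75.49

75.49


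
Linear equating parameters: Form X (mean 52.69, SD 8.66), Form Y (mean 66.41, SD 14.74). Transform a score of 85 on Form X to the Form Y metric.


slope = SD_Y / SD_X = 14.74 / 8.66 ~ 1.7021
intercept = mean_Y - slope * mean_X = 66.41 - (14.74 / 8.66) * 52.69 ~ -23.2725
Y = slope * X + intercept. To avoid rounding drift from the rounded slope/intercept, evaluate the equivalent form Y = mean_Y + SD_Y * (X - mean_X) / SD_X at full precision:
Y = 66.41 + 14.74 * (85 - 52.69) / 8.66
Y = 66.41 + 14.74 * 32.31 / 8.66
Y = 66.41 + 476.2494 / 8.66
Y = 66.41 + 54.9942
Y = 121.4042

121.4042


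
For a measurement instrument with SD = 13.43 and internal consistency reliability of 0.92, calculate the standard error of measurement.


SEM = SD * sqrt(1 - rxx)
SEM = 13.43 * sqrt(1 - 0.92)
SEM = 13.43 * sqrt(0.08) = 13.43 * 0.282843
SEM = 3.7986

3.7986


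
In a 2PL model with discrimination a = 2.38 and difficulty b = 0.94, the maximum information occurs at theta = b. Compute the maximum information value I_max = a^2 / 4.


For 2PL, max info at theta = b = 0.94
I_max = a^2 / 4 = 2.38^2 / 4
= 5.6644 / 4
I_max = 1.4161

1.4161


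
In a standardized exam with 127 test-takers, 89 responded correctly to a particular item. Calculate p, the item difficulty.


Item difficulty p = number correct / total examinees
p = 89 / 127
p = 0.7008

0.7008


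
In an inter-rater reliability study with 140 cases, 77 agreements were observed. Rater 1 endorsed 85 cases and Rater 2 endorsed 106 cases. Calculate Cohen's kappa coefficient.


P_o = 77/140 = 0.55
P_e = (85*106 + 55*34) / 19600 = 0.555102
kappa = (P_o - P_e) / (1 - P_e)
kappa = (0.55 - 0.555102) / (1 - 0.555102)
kappa = -0.0115

-0.0115


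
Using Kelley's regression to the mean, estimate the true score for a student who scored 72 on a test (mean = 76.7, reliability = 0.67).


T_est = rxx * X + (1 - rxx) * mean
T_est = 0.67 * 72 + 0.33 * 76.7
T_est = 48.24 + 25.311
T_est = 73.551

73.551


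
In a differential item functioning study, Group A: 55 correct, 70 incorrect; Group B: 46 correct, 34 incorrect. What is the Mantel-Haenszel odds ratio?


Odds_A = 55/70 = 0.7857
Odds_B = 46/34 = 1.3529
OR = Odds_A / Odds_B = 0.7857 / 1.3529
Exactly, OR = (55 * 34) / (70 * 46) = 1870 / 3220
OR = 0.5807

0.5807


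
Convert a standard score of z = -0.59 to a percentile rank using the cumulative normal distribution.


CDF(z) = 0.5 * (1 + erf(z/sqrt(2)))
erf(-0.4172) = -0.4448
CDF = 0.2776
Percentile rank = 0.2776 * 100 = 27.76

27.76


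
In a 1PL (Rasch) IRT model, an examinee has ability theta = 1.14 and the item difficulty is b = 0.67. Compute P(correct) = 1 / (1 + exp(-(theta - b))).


theta - b = 1.14 - 0.67 = 0.47
exp(-(theta - b)) = exp(-0.47) = 0.625
P = 1 / (1 + 0.625)
P = 0.6154

0.6154


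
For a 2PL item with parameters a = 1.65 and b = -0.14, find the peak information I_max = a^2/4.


For 2PL, max info at theta = b = -0.14
I_max = a^2 / 4 = 1.65^2 / 4
= 2.7225 / 4
I_max = 0.6806

0.6806


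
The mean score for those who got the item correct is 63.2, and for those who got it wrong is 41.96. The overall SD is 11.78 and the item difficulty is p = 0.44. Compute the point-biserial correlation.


q = 1 - p = 0.56
rpb = ((M1 - M0) / SD) * sqrt(p * q)
rpb = ((63.2 - 41.96) / 11.78) * sqrt(0.44 * 0.56)
rpb = 0.895

0.895


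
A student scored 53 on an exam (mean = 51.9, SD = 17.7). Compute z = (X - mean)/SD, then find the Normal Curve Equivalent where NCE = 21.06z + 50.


z = (X - mean) / SD = (53 - 51.9) / 17.7
z = 1.1 / 17.7
z = 0.0621
NCE = NCE = 21.06z + 50
Carry z at full precision (z = 1.1 / 17.7) into the conversion:
NCE = 21.06 * (1.1 / 17.7) + 50 = 23.166 / 17.7 + 50
NCE = 1.3088 + 50
NCE = 51.3088

51.3088


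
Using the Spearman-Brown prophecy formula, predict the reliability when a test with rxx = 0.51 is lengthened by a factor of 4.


r_new = (n * rxx) / (1 + (n-1) * rxx)
r_new = (4 * 0.51) / (1 + 3 * 0.51)
r_new = 2.04 / 2.53
r_new = 0.8063

0.8063


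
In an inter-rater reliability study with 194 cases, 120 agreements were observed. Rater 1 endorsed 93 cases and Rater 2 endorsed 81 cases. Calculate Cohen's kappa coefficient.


P_o = 120/194 = 0.618557
P_e = (93*81 + 101*113) / 37636 = 0.503401
kappa = (P_o - P_e) / (1 - P_e)
kappa = (0.618557 - 0.503401) / (1 - 0.503401)
kappa = 0.2319

0.2319


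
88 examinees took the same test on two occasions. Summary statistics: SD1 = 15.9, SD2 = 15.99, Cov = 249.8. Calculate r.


r = cov(X,Y) / (SD_X * SD_Y)
r = 249.8 / (15.9 * 15.99)
r = 249.8 / 254.241
r = 0.9825

0.9825


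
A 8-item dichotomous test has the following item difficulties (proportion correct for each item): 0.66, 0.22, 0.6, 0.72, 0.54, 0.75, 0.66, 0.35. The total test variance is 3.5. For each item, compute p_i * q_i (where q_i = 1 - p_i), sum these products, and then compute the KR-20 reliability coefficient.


For each item, compute p_i * q_i:
  Item 1: 0.66 * 0.34 = 0.2244
  Item 2: 0.22 * 0.78 = 0.1716
  Item 3: 0.6 * 0.4 = 0.24
  Item 4: 0.72 * 0.28 = 0.2016
  Item 5: 0.54 * 0.46 = 0.2484
  Item 6: 0.75 * 0.25 = 0.1875
  Item 7: 0.66 * 0.34 = 0.2244
  Item 8: 0.35 * 0.65 = 0.2275
Sum(p_i * q_i) = 0.2244 + 0.1716 + 0.24 + 0.2016 + 0.2484 + 0.1875 + 0.2244 + 0.2275 = 1.7254
KR-20 = (k/(k-1)) * (1 - Sum(p_i*q_i) / Var_total)
= (8/7) * (1 - 1.7254/3.5)
= 1.1429 * 0.507
KR-20 = 0.5795

0.5795


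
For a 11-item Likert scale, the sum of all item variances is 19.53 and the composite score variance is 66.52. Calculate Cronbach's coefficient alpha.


alpha = (k/(k-1)) * (1 - sum(si^2)/s_total^2)
= (11/10) * (1 - 19.53/66.52)
alpha = 0.777

0.777


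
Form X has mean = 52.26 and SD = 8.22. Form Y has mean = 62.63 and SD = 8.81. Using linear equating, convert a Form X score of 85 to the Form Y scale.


slope = SD_Y / SD_X = 8.81 / 8.22 ~ 1.0718
intercept = mean_Y - slope * mean_X = 62.63 - (8.81 / 8.22) * 52.26 ~ 6.619
Y = slope * X + intercept. To avoid rounding drift from the rounded slope/intercept, evaluate the equivalent form Y = mean_Y + SD_Y * (X - mean_X) / SD_X at full precision:
Y = 62.63 + 8.81 * (85 - 52.26) / 8.22
Y = 62.63 + 8.81 * 32.74 / 8.22
Y = 62.63 + 288.4394 / 8.22
Y = 62.63 + 35.09
Y = 97.72

97.72


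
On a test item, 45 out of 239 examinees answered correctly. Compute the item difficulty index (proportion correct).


Item difficulty p = number correct / total examinees
p = 45 / 239
p = 0.1883

0.1883


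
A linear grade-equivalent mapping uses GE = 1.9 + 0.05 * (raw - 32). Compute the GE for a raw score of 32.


raw - median = 32 - 32 = 0
slope * diff = 0.05 * 0 = 0.0
GE = 1.9 + 0.0
GE = 1.9

1.9


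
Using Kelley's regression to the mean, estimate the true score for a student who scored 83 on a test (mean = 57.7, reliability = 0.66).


T_est = rxx * X + (1 - rxx) * mean
T_est = 0.66 * 83 + 0.34 * 57.7
T_est = 54.78 + 19.618
T_est = 74.398

74.398


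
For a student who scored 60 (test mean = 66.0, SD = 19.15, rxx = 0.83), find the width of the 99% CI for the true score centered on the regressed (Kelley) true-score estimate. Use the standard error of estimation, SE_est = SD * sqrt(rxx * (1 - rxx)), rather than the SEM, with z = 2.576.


True score estimate = 0.83*60 + 0.17*66.0 = 61.02
SE_est = SD * sqrt(rxx * (1 - rxx)) = 19.15 * sqrt(0.83 * 0.17) = 19.15 * sqrt(0.1411) = 7.193368
CI = T_est +/- z * SE_est, so width = 2 * z * SE_est = 2 * 2.576 * 7.193368
Width = 37.0602

37.0602


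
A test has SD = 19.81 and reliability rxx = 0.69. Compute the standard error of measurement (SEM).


SEM = SD * sqrt(1 - rxx)
SEM = 19.81 * sqrt(1 - 0.69)
SEM = 19.81 * sqrt(0.31) = 19.81 * 0.556776
SEM = 11.0297

11.0297


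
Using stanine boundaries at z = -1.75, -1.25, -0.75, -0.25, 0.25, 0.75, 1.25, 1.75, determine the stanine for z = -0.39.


Stanine boundaries: [-1.75, -1.25, -0.75, -0.25, 0.25, 0.75, 1.25, 1.75]
z = -0.39
Check each boundary:
  z >= -1.75 -> could be stanine 2
  z >= -1.25 -> could be stanine 3
  z >= -0.75 -> could be stanine 4
  z < -0.25
  z < 0.25
  z < 0.75
  z < 1.25
  z < 1.75
Highest qualifying boundary gives stanine = 4

4


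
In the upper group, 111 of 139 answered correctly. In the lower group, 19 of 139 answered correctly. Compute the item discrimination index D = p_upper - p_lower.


p_upper = 111/139 = 0.7986
p_lower = 19/139 = 0.1367
D = 0.7986 - 0.1367 = 0.6619

0.6619


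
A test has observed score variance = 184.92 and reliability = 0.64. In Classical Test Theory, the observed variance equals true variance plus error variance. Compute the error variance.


var_true = rxx * var_obs = 0.64 * 184.92 = 118.3488
var_error = var_obs - var_true
var_error = 184.92 - 118.3488
var_error = 66.5712

66.5712


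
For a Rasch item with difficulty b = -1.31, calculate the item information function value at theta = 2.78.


P = 1/(1+exp(-(2.78--1.31))) = 0.9835
I = P*(1-P) = 0.9835 * 0.0165
I = 0.0162

0.0162


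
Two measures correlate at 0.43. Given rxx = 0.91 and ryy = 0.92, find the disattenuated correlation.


r_corrected = rxy / sqrt(rxx * ryy)
= 0.43 / sqrt(0.91 * 0.92)
= 0.43 / sqrt(0.8372)
= 0.43 / 0.914986
r_corrected = 0.47

0.47


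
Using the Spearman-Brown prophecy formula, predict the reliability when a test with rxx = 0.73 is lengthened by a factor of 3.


r_new = (n * rxx) / (1 + (n-1) * rxx)
r_new = (3 * 0.73) / (1 + 2 * 0.73)
r_new = 2.19 / 2.46
r_new = 0.8902

0.8902


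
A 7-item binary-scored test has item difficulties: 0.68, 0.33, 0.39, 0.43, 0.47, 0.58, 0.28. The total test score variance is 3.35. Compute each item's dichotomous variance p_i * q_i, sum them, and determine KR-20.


For each item, compute p_i * q_i:
  Item 1: 0.68 * 0.32 = 0.2176
  Item 2: 0.33 * 0.67 = 0.2211
  Item 3: 0.39 * 0.61 = 0.2379
  Item 4: 0.43 * 0.57 = 0.2451
  Item 5: 0.47 * 0.53 = 0.2491
  Item 6: 0.58 * 0.42 = 0.2436
  Item 7: 0.28 * 0.72 = 0.2016
Sum(p_i * q_i) = 0.2176 + 0.2211 + 0.2379 + 0.2451 + 0.2491 + 0.2436 + 0.2016 = 1.616
KR-20 = (k/(k-1)) * (1 - Sum(p_i*q_i) / Var_total)
= (7/6) * (1 - 1.616/3.35)
= 1.1667 * 0.5176
KR-20 = 0.6039

0.6039


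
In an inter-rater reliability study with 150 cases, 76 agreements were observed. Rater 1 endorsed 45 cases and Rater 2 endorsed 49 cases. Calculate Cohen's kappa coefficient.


P_o = 76/150 = 0.506667
P_e = (45*49 + 105*101) / 22500 = 0.569333
kappa = (P_o - P_e) / (1 - P_e)
kappa = (0.506667 - 0.569333) / (1 - 0.569333)
kappa = -0.1455

-0.1455


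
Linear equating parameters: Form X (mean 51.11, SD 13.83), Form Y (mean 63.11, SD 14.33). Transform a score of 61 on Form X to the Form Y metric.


slope = SD_Y / SD_X = 14.33 / 13.83 ~ 1.0362
intercept = mean_Y - slope * mean_X = 63.11 - (14.33 / 13.83) * 51.11 ~ 10.1522
Y = slope * X + intercept. To avoid rounding drift from the rounded slope/intercept, evaluate the equivalent form Y = mean_Y + SD_Y * (X - mean_X) / SD_X at full precision:
Y = 63.11 + 14.33 * (61 - 51.11) / 13.83
Y = 63.11 + 14.33 * 9.89 / 13.83
Y = 63.11 + 141.7237 / 13.83
Y = 63.11 + 10.2476
Y = 73.3576

73.3576


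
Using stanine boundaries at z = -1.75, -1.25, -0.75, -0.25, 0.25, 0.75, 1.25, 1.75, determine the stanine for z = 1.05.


Stanine boundaries: [-1.75, -1.25, -0.75, -0.25, 0.25, 0.75, 1.25, 1.75]
z = 1.05
Check each boundary:
  z >= -1.75 -> could be stanine 2
  z >= -1.25 -> could be stanine 3
  z >= -0.75 -> could be stanine 4
  z >= -0.25 -> could be stanine 5
  z >= 0.25 -> could be stanine 6
  z >= 0.75 -> could be stanine 7
  z < 1.25
  z < 1.75
Highest qualifying boundary gives stanine = 7

7


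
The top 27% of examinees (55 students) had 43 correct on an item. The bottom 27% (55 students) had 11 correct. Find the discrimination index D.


p_upper = 43/55 = 0.7818
p_lower = 11/55 = 0.2
D = 0.7818 - 0.2 = 0.5818

0.5818


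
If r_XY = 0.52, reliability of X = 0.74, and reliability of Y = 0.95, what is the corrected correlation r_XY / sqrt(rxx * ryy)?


r_corrected = rxy / sqrt(rxx * ryy)
= 0.52 / sqrt(0.74 * 0.95)
= 0.52 / sqrt(0.703)
= 0.52 / 0.838451
r_corrected = 0.6202

0.6202


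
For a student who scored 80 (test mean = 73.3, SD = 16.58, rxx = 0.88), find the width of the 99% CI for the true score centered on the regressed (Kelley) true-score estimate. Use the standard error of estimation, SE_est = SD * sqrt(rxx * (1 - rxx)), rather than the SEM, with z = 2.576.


True score estimate = 0.88*80 + 0.12*73.3 = 79.196
SE_est = SD * sqrt(rxx * (1 - rxx)) = 16.58 * sqrt(0.88 * 0.12) = 16.58 * sqrt(0.1056) = 5.387862
CI = T_est +/- z * SE_est, so width = 2 * z * SE_est = 2 * 2.576 * 5.387862
Width = 27.7583

27.7583


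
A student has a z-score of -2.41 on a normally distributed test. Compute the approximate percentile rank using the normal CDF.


CDF(z) = 0.5 * (1 + erf(z/sqrt(2)))
erf(-1.7041) = -0.984
CDF = 0.008
Percentile rank = 0.008 * 100 = 0.8

0.8


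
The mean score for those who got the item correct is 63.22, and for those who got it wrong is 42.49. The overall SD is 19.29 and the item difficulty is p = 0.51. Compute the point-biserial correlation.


q = 1 - p = 0.49
rpb = ((M1 - M0) / SD) * sqrt(p * q)
rpb = ((63.22 - 42.49) / 19.29) * sqrt(0.51 * 0.49)
rpb = 0.5372

0.5372


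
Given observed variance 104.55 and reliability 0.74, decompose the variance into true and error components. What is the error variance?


var_true = rxx * var_obs = 0.74 * 104.55 = 77.367
var_error = var_obs - var_true
var_error = 104.55 - 77.367
var_error = 27.183

27.183


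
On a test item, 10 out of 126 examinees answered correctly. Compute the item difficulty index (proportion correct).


Item difficulty p = number correct / total examinees
p = 10 / 126
p = 0.0794

0.0794


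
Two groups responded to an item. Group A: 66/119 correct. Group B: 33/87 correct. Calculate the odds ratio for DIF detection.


Odds_A = 66/53 = 1.2453
Odds_B = 33/54 = 0.6111
OR = Odds_A / Odds_B = 1.2453 / 0.6111
Exactly, OR = (66 * 54) / (53 * 33) = 3564 / 1749
OR = 2.0377

2.0377


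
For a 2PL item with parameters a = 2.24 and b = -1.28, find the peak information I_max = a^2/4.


For 2PL, max info at theta = b = -1.28
I_max = a^2 / 4 = 2.24^2 / 4
= 5.0176 / 4
I_max = 1.2544

1.2544


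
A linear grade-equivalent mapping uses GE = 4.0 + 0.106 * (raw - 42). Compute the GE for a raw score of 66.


raw - median = 66 - 42 = 24
slope * diff = 0.106 * 24 = 2.544
GE = 4.0 + 2.544
GE = 6.544

6.544


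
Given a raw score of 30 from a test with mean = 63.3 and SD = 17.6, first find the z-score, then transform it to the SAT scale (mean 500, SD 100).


z = (X - mean) / SD = (30 - 63.3) / 17.6
z = -33.3 / 17.6
z = -1.892
SAT-scale = SAT = 500 + 100z
Carry z at full precision (z = -33.3 / 17.6) into the conversion:
SAT-scale = 500 + 100 * (-33.3 / 17.6) = 500 + -3330 / 17.6
SAT-scale = 500 + -189.2045
SAT-scale = 310.7955

310.7955


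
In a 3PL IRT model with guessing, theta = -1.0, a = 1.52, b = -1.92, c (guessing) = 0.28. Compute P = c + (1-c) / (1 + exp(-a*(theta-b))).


logit = 1.52*(-1.0 - -1.92) = 1.3984
P* = 1/(1 + exp(-1.3984)) = 0.8019
P = 0.28 + (1 - 0.28) * 0.8019
P = 0.8574

0.8574


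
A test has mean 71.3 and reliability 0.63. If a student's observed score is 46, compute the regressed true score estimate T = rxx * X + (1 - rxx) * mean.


T_est = rxx * X + (1 - rxx) * mean
T_est = 0.63 * 46 + 0.37 * 71.3
T_est = 28.98 + 26.381
T_est = 55.361

55.361


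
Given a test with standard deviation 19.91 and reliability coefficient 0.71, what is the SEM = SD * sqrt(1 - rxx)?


SEM = SD * sqrt(1 - rxx)
SEM = 19.91 * sqrt(1 - 0.71)
SEM = 19.91 * sqrt(0.29) = 19.91 * 0.538516
SEM = 10.7219

10.7219


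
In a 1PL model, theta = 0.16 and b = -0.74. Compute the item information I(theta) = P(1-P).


P = 1/(1+exp(-(0.16--0.74))) = 0.7109
I = P*(1-P) = 0.7109 * 0.2891
I = 0.2055

0.2055


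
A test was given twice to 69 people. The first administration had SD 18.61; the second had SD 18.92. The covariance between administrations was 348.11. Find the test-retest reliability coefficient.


r = cov(X,Y) / (SD_X * SD_Y)
r = 348.11 / (18.61 * 18.92)
r = 348.11 / 352.1012
r = 0.9887

0.9887


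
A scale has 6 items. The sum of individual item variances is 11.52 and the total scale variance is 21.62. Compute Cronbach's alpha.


alpha = (k/(k-1)) * (1 - sum(si^2)/s_total^2)
= (6/5) * (1 - 11.52/21.62)
alpha = 0.5606

0.5606


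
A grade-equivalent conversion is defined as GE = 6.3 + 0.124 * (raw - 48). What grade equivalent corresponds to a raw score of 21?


raw - median = 21 - 48 = -27
slope * diff = 0.124 * -27 = -3.348
GE = 6.3 + -3.348
GE = 2.952

2.952


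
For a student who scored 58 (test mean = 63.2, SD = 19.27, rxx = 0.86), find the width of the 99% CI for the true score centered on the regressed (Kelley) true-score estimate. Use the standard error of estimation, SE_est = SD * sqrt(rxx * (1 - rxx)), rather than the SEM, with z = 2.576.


True score estimate = 0.86*58 + 0.14*63.2 = 58.728
SE_est = SD * sqrt(rxx * (1 - rxx)) = 19.27 * sqrt(0.86 * 0.14) = 19.27 * sqrt(0.1204) = 6.68644
CI = T_est +/- z * SE_est, so width = 2 * z * SE_est = 2 * 2.576 * 6.68644
Width = 34.4485

34.4485


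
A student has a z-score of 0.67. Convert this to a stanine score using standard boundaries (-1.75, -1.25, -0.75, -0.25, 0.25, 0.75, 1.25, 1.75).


Stanine boundaries: [-1.75, -1.25, -0.75, -0.25, 0.25, 0.75, 1.25, 1.75]
z = 0.67
Check each boundary:
  z >= -1.75 -> could be stanine 2
  z >= -1.25 -> could be stanine 3
  z >= -0.75 -> could be stanine 4
  z >= -0.25 -> could be stanine 5
  z >= 0.25 -> could be stanine 6
  z < 0.75
  z < 1.25
  z < 1.75
Highest qualifying boundary gives stanine = 6

6


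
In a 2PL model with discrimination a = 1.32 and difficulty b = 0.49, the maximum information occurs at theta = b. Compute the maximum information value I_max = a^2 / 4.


For 2PL, max info at theta = b = 0.49
I_max = a^2 / 4 = 1.32^2 / 4
= 1.7424 / 4
I_max = 0.4356

0.4356


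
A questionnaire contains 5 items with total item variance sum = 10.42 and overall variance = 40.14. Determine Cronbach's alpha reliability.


alpha = (k/(k-1)) * (1 - sum(si^2)/s_total^2)
= (5/4) * (1 - 10.42/40.14)
alpha = 0.9255

0.9255


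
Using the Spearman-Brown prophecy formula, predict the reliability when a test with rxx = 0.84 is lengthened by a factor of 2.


r_new = (n * rxx) / (1 + (n-1) * rxx)
r_new = (2 * 0.84) / (1 + 1 * 0.84)
r_new = 1.68 / 1.84
r_new = 0.913

0.913


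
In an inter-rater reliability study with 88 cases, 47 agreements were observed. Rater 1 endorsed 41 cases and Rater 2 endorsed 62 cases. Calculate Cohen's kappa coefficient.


P_o = 47/88 = 0.534091
P_e = (41*62 + 47*26) / 7744 = 0.486054
kappa = (P_o - P_e) / (1 - P_e)
kappa = (0.534091 - 0.486054) / (1 - 0.486054)
kappa = 0.0935

0.0935


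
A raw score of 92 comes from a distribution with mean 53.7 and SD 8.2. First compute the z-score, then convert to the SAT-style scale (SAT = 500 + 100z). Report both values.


z = (X - mean) / SD = (92 - 53.7) / 8.2
z = 38.3 / 8.2
z = 4.6707
SAT-scale = SAT = 500 + 100z
Carry z at full precision (z = 38.3 / 8.2) into the conversion:
SAT-scale = 500 + 100 * (38.3 / 8.2) = 500 + 3830 / 8.2
SAT-scale = 500 + 467.0732
SAT-scale = 967.0732

967.0732


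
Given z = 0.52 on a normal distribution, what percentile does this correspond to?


CDF(z) = 0.5 * (1 + erf(z/sqrt(2)))
erf(0.3677) = 0.3969
CDF = 0.6985
Percentile rank = 0.6985 * 100 = 69.85

69.85


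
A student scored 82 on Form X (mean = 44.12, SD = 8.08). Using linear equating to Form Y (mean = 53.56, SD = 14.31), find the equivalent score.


slope = SD_Y / SD_X = 14.31 / 8.08 ~ 1.771
intercept = mean_Y - slope * mean_X = 53.56 - (14.31 / 8.08) * 44.12 ~ -24.5783
Y = slope * X + intercept. To avoid rounding drift from the rounded slope/intercept, evaluate the equivalent form Y = mean_Y + SD_Y * (X - mean_X) / SD_X at full precision:
Y = 53.56 + 14.31 * (82 - 44.12) / 8.08
Y = 53.56 + 14.31 * 37.88 / 8.08
Y = 53.56 + 542.0628 / 8.08
Y = 53.56 + 67.087
Y = 120.647

120.647


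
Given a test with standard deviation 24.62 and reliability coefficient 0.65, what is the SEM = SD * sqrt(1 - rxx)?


SEM = SD * sqrt(1 - rxx)
SEM = 24.62 * sqrt(1 - 0.65)
SEM = 24.62 * sqrt(0.35) = 24.62 * 0.591608
SEM = 14.5654

14.5654


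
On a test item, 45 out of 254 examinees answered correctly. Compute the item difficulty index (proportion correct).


Item difficulty p = number correct / total examinees
p = 45 / 254
p = 0.1772

0.1772


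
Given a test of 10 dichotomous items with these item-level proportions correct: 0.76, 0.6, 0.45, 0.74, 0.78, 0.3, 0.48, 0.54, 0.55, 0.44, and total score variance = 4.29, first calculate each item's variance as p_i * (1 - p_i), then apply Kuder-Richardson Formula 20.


For each item, compute p_i * q_i:
  Item 1: 0.76 * 0.24 = 0.1824
  Item 2: 0.6 * 0.4 = 0.24
  Item 3: 0.45 * 0.55 = 0.2475
  Item 4: 0.74 * 0.26 = 0.1924
  Item 5: 0.78 * 0.22 = 0.1716
  Item 6: 0.3 * 0.7 = 0.21
  Item 7: 0.48 * 0.52 = 0.2496
  Item 8: 0.54 * 0.46 = 0.2484
  Item 9: 0.55 * 0.45 = 0.2475
  Item 10: 0.44 * 0.56 = 0.2464
Sum(p_i * q_i) = 0.1824 + 0.24 + 0.2475 + 0.1924 + 0.1716 + 0.21 + 0.2496 + 0.2484 + 0.2475 + 0.2464 = 2.2358
KR-20 = (k/(k-1)) * (1 - Sum(p_i*q_i) / Var_total)
= (10/9) * (1 - 2.2358/4.29)
= 1.1111 * 0.4788
KR-20 = 0.532

0.532


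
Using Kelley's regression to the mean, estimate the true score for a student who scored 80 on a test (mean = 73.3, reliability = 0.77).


T_est = rxx * X + (1 - rxx) * mean
T_est = 0.77 * 80 + 0.23 * 73.3
T_est = 61.6 + 16.859
T_est = 78.459

78.459


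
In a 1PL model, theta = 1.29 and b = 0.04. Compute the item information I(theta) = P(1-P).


P = 1/(1+exp(-(1.29-0.04))) = 0.7773
I = P*(1-P) = 0.7773 * 0.2227
I = 0.1731

0.1731


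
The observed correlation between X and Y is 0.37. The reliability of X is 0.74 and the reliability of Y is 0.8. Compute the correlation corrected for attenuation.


r_corrected = rxy / sqrt(rxx * ryy)
= 0.37 / sqrt(0.74 * 0.8)
= 0.37 / sqrt(0.592)
= 0.37 / 0.769415
r_corrected = 0.4809

0.4809


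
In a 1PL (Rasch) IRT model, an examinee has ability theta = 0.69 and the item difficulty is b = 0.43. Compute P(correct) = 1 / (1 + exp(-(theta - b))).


theta - b = 0.69 - 0.43 = 0.26
exp(-(theta - b)) = exp(-0.26) = 0.7711
P = 1 / (1 + 0.7711)
P = 0.5646

0.5646


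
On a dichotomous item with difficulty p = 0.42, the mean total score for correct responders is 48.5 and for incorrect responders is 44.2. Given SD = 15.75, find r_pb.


q = 1 - p = 0.58
rpb = ((M1 - M0) / SD) * sqrt(p * q)
rpb = ((48.5 - 44.2) / 15.75) * sqrt(0.42 * 0.58)
rpb = 0.1347

0.1347


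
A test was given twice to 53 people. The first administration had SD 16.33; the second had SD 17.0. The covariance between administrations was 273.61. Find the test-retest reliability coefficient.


r = cov(X,Y) / (SD_X * SD_Y)
r = 273.61 / (16.33 * 17.0)
r = 273.61 / 277.61
r = 0.9856

0.9856


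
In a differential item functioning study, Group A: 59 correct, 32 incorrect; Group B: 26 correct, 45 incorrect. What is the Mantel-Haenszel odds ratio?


Odds_A = 59/32 = 1.8438
Odds_B = 26/45 = 0.5778
OR = Odds_A / Odds_B = 1.8438 / 0.5778
Exactly, OR = (59 * 45) / (32 * 26) = 2655 / 832
OR = 3.1911

3.1911


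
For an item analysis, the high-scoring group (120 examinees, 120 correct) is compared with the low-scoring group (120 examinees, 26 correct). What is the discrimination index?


p_upper = 120/120 = 1.0
p_lower = 26/120 = 0.2167
D = 1.0 - 0.2167 = 0.7833

0.7833


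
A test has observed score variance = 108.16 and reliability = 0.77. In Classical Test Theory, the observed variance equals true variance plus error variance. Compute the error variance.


var_true = rxx * var_obs = 0.77 * 108.16 = 83.2832
var_error = var_obs - var_true
var_error = 108.16 - 83.2832
var_error = 24.8768

24.8768


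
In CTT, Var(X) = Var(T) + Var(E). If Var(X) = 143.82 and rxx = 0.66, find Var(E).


var_true = rxx * var_obs = 0.66 * 143.82 = 94.9212
var_error = var_obs - var_true
var_error = 143.82 - 94.9212
var_error = 48.8988

48.8988


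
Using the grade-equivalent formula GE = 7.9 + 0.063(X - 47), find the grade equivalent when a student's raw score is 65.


raw - median = 65 - 47 = 18
slope * diff = 0.063 * 18 = 1.134
GE = 7.9 + 1.134
GE = 9.034

9.034


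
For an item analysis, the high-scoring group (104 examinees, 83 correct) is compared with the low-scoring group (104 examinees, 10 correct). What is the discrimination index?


p_upper = 83/104 = 0.7981
p_lower = 10/104 = 0.0962
D = 0.7981 - 0.0962 = 0.7019

0.7019


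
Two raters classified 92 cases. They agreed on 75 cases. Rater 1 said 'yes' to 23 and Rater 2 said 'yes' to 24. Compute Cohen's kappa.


P_o = 75/92 = 0.815217
P_e = (23*24 + 69*68) / 8464 = 0.619565
kappa = (P_o - P_e) / (1 - P_e)
kappa = (0.815217 - 0.619565) / (1 - 0.619565)
kappa = 0.5143

0.5143


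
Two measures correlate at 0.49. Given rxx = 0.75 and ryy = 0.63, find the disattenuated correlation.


r_corrected = rxy / sqrt(rxx * ryy)
= 0.49 / sqrt(0.75 * 0.63)
= 0.49 / sqrt(0.4725)
= 0.49 / 0.687386
r_corrected = 0.7128

0.7128


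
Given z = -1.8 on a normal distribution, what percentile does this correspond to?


CDF(z) = 0.5 * (1 + erf(z/sqrt(2)))
erf(-1.2728) = -0.9281
CDF = 0.0359
Percentile rank = 0.0359 * 100 = 3.59

3.59


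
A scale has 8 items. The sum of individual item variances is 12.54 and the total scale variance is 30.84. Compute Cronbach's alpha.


alpha = (k/(k-1)) * (1 - sum(si^2)/s_total^2)
= (8/7) * (1 - 12.54/30.84)
alpha = 0.6782

0.6782


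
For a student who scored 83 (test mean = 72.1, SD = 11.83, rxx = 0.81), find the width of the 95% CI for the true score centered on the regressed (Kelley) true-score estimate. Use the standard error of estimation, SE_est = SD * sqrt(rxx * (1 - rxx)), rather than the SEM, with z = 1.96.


True score estimate = 0.81*83 + 0.19*72.1 = 80.929
SE_est = SD * sqrt(rxx * (1 - rxx)) = 11.83 * sqrt(0.81 * 0.19) = 11.83 * sqrt(0.1539) = 4.64092
CI = T_est +/- z * SE_est, so width = 2 * z * SE_est = 2 * 1.96 * 4.64092
Width = 18.1924

18.1924
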